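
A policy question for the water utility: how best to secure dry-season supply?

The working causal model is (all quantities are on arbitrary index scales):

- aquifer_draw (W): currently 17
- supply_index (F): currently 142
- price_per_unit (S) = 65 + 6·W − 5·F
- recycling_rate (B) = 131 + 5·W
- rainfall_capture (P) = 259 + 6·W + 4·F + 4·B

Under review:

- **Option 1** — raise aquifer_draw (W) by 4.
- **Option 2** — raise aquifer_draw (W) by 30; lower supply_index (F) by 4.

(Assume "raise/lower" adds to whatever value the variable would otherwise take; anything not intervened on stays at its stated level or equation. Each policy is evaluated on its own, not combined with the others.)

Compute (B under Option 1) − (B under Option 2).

-130

Option 1 (W + 4):
  W = 17 + 4 = 21
  B = 131 + 5·21 = 236
Option 2 (W + 30, F − 4):
  W = 17 + 30 = 47
  B = 131 + 5·47 = 366
B: 236 − 366 = -130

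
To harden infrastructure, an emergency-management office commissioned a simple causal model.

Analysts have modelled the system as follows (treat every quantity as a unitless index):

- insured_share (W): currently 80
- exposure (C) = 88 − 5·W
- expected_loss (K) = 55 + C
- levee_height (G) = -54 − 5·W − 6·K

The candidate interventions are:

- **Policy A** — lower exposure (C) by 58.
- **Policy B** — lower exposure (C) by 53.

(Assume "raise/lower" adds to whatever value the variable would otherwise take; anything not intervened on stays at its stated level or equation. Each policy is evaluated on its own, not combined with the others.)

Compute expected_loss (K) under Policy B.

-310

Policy B (C − 53):
  W = 80
  C = 88 − 5·80 (−53 from intervention) = -365
  K = 55 + (-365) = -310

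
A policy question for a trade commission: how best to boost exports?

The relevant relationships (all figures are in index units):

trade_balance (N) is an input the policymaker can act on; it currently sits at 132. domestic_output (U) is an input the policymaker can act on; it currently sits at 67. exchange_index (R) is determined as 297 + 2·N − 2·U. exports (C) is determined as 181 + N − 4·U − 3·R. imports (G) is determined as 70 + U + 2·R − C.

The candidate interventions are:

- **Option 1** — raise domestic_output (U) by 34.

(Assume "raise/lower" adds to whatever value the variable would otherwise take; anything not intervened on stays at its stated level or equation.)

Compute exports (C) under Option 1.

-1168

Option 1 (U + 34):
  N = 132
  U = 67 + 34 = 101
  R = 297 + 2·132 − 2·101 = 359
  C = 181 + 132 − 4·101 − 3·359 = -1168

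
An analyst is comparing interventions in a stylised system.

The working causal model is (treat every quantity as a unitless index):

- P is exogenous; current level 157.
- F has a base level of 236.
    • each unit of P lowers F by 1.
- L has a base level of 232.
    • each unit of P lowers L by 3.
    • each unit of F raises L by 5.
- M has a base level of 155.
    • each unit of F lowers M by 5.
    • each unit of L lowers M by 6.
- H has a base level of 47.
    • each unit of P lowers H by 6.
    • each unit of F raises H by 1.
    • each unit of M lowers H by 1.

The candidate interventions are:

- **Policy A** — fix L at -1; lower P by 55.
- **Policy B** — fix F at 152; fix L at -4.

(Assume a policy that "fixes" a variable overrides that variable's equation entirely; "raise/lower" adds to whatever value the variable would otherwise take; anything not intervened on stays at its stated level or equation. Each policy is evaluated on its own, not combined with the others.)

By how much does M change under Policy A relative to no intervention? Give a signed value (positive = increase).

667

Baseline:
  P = 157
  F = 236 − 157 = 79
  L = 232 − 3·157 + 5·79 = 156
  M = 155 − 5·79 − 6·156 = -1176
Policy A (L := -1, P − 55):
  P = 157 − 55 = 102
  F = 236 − 102 = 134
  L = -1
  M = 155 − 5·134 − 6·(-1) = -509
Change in M: -509 − (-1176) = 667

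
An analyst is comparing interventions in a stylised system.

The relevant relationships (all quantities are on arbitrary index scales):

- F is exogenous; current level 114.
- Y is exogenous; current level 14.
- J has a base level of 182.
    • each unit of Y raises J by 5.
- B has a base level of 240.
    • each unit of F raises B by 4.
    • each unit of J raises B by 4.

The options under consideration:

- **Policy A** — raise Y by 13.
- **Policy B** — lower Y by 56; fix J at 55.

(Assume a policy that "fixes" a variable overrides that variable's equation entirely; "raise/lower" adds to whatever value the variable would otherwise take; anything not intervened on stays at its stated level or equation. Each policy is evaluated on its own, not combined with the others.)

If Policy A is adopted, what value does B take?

1964

Policy A (Y + 13):
  F = 114
  Y = 14 + 13 = 27
  J = 182 + 5·27 = 317
  B = 240 + 4·114 + 4·317 = 1964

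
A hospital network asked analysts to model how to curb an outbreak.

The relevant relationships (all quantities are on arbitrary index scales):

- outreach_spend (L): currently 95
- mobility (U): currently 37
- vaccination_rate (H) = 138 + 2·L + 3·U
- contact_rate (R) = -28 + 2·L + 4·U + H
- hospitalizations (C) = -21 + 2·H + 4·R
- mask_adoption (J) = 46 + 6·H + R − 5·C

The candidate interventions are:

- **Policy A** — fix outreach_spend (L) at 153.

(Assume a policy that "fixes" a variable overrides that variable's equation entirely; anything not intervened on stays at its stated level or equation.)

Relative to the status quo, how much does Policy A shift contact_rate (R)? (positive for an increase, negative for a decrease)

232

Baseline:
  L = 95
  U = 37
  H = 138 + 2·95 + 3·37 = 439
  R = -28 + 2·95 + 4·37 + 439 = 749
Policy A (L := 153):
  L = 153
  U = 37
  H = 138 + 2·153 + 3·37 = 555
  R = -28 + 2·153 + 4·37 + 555 = 981
Change in R: 981 − 749 = 232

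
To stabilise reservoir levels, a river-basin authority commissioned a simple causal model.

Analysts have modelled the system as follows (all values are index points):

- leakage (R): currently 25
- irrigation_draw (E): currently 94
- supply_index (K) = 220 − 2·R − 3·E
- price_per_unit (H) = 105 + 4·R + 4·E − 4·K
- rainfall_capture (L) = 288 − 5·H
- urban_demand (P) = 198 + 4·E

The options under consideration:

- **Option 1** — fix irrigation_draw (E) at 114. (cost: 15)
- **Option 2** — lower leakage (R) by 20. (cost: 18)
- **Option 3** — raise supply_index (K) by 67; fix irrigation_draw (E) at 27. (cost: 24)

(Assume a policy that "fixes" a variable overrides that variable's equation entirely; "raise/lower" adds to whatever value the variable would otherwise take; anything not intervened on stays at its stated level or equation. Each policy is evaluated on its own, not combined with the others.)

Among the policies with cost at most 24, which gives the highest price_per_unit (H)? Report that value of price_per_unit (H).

Option 1 (E := 114):
  R = 25
  E = 114
  K = 220 − 2·25 − 3·114 = -172
  H = 105 + 4·25 + 4·114 − 4·(-172) = 1349
Option 2 (R − 20):
  R = 25 − 20 = 5
  E = 94
  K = 220 − 2·5 − 3·94 = -72
  H = 105 + 4·5 + 4·94 − 4·(-72) = 789
Option 3 (K + 67, E := 27):
  R = 25
  E = 27
  K = 220 − 2·25 − 3·27 (+67 from intervention) = 156
  H = 105 + 4·25 + 4·27 − 4·156 = -311
Comparing — Option 1: H=1349, Option 2: H=789, Option 3: H=-311. Highest is 1349 (Option 1).

1349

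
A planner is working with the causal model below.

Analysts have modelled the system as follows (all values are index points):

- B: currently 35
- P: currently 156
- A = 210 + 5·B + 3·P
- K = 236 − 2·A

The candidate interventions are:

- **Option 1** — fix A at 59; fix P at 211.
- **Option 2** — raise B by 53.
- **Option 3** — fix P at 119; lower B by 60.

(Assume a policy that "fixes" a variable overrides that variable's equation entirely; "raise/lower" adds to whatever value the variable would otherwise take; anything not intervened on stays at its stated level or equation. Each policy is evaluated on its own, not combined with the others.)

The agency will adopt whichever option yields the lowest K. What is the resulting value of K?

Option 1 (A := 59, P := 211):
  B = 35
  P = 211
  A = 59
  K = 236 − 2·59 = 118
Option 2 (B + 53):
  B = 35 + 53 = 88
  P = 156
  A = 210 + 5·88 + 3·156 = 1118
  K = 236 − 2·1118 = -2000
Option 3 (P := 119, B − 60):
  B = 35 − 60 = -25
  P = 119
  A = 210 + 5·(-25) + 3·119 = 442
  K = 236 − 2·442 = -648
Comparing — Option 1: K=118, Option 2: K=-2000, Option 3: K=-648. Lowest is -2000 (Option 2).

-2000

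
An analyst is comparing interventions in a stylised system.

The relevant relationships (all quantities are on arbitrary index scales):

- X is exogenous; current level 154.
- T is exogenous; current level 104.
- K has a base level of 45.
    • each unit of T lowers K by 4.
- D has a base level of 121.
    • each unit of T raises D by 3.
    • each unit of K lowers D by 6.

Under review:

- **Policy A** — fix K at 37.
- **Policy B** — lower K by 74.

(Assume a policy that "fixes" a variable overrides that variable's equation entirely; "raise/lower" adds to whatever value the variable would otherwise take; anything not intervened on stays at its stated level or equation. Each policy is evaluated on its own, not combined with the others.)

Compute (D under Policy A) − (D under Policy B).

Policy A (K := 37):
  T = 104
  K = 37
  D = 121 + 3·104 − 6·37 = 211
Policy B (K − 74):
  T = 104
  K = 45 − 4·104 (−74 from intervention) = -445
  D = 121 + 3·104 − 6·(-445) = 3103
D: 211 − 3103 = -2892

-2892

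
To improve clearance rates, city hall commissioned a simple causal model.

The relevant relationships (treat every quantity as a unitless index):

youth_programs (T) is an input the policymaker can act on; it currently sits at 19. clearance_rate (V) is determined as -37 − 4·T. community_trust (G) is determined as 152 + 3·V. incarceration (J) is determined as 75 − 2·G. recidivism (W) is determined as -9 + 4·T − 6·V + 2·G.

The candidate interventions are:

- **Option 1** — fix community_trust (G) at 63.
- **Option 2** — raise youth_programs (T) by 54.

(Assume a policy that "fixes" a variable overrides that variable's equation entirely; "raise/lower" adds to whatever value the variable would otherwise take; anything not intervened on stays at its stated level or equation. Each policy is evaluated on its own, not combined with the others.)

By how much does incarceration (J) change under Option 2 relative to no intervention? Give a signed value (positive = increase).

1296

Baseline:
  T = 19
  V = -37 − 4·19 = -113
  G = 152 + 3·(-113) = -187
  J = 75 − 2·(-187) = 449
Option 2 (T + 54):
  T = 19 + 54 = 73
  V = -37 − 4·73 = -329
  G = 152 + 3·(-329) = -835
  J = 75 − 2·(-835) = 1745
Change in J: 1745 − 449 = 1296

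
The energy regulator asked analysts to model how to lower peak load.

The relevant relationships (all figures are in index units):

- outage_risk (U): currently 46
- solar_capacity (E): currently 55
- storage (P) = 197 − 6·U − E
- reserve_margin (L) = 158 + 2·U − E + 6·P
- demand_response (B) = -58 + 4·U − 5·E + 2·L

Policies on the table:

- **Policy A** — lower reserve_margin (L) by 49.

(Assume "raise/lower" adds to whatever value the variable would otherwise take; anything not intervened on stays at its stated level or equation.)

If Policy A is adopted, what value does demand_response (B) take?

Policy A (L − 49):
  U = 46
  E = 55
  P = 197 − 6·46 − 55 = -134
  L = 158 + 2·46 − 55 + 6·(-134) (−49 from intervention) = -658
  B = -58 + 4·46 − 5·55 + 2·(-658) = -1465

-1465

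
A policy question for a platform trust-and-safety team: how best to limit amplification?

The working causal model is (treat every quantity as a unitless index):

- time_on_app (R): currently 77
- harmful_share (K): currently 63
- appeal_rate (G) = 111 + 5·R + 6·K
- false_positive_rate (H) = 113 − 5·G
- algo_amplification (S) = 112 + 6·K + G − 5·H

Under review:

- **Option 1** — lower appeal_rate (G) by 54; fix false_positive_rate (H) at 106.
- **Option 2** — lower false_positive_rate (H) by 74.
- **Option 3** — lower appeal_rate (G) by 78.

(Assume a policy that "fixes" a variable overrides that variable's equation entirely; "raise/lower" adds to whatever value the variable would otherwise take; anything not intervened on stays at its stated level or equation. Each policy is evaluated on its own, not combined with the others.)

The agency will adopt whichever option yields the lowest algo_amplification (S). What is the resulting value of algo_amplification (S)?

780

Option 1 (G − 54, H := 106):
  R = 77
  K = 63
  G = 111 + 5·77 + 6·63 (−54 from intervention) = 820
  H = 106
  S = 112 + 6·63 + 820 − 5·106 = 780
Option 2 (H − 74):
  R = 77
  K = 63
  G = 111 + 5·77 + 6·63 = 874
  H = 113 − 5·874 (−74 from intervention) = -4331
  S = 112 + 6·63 + 874 − 5·(-4331) = 23019
Option 3 (G − 78):
  R = 77
  K = 63
  G = 111 + 5·77 + 6·63 (−78 from intervention) = 796
  H = 113 − 5·796 = -3867
  S = 112 + 6·63 + 796 − 5·(-3867) = 20621
Comparing — Option 1: S=780, Option 2: S=23019, Option 3: S=20621. Lowest is 780 (Option 1).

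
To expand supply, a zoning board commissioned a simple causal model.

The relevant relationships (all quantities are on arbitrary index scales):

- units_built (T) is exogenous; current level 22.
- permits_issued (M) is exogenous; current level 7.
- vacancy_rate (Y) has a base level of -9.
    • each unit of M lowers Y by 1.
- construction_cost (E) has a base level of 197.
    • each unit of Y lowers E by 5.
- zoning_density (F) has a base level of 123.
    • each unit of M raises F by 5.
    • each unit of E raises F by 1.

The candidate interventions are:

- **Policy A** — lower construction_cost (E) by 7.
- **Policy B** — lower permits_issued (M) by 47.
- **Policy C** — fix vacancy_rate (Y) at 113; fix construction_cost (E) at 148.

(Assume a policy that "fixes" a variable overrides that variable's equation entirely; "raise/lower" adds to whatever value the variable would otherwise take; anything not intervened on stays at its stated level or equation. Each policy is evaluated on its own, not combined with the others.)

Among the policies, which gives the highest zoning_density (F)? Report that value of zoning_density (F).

428

Policy A (E − 7):
  M = 7
  Y = -9 − 7 = -16
  E = 197 − 5·(-16) (−7 from intervention) = 270
  F = 123 + 5·7 + 270 = 428
Policy B (M − 47):
  M = 7 − 47 = -40
  Y = -9 − (-40) = 31
  E = 197 − 5·31 = 42
  F = 123 + 5·(-40) + 42 = -35
Policy C (Y := 113, E := 148):
  M = 7
  Y = 113
  E = 148
  F = 123 + 5·7 + 148 = 306
Comparing — Policy A: F=428, Policy B: F=-35, Policy C: F=306. Highest is 428 (Policy A).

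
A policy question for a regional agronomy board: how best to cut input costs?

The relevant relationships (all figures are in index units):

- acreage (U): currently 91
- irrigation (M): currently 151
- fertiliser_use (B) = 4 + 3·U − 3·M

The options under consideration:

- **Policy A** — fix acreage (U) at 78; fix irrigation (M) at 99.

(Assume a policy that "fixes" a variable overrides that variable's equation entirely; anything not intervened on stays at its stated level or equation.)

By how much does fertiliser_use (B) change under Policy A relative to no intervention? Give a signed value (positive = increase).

Baseline:
  U = 91
  M = 151
  B = 4 + 3·91 − 3·151 = -176
Policy A (U := 78, M := 99):
  U = 78
  M = 99
  B = 4 + 3·78 − 3·99 = -59
Change in B: -59 − (-176) = 117

117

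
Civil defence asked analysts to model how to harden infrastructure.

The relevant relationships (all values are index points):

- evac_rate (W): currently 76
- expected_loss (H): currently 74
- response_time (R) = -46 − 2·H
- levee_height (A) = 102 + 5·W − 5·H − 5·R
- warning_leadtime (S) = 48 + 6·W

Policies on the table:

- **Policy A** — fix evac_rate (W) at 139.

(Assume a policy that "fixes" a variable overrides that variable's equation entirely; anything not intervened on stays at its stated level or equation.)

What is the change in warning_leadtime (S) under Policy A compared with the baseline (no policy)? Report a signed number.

Baseline:
  W = 76
  S = 48 + 6·76 = 504
Policy A (W := 139):
  W = 139
  S = 48 + 6·139 = 882
Change in S: 882 − 504 = 378

378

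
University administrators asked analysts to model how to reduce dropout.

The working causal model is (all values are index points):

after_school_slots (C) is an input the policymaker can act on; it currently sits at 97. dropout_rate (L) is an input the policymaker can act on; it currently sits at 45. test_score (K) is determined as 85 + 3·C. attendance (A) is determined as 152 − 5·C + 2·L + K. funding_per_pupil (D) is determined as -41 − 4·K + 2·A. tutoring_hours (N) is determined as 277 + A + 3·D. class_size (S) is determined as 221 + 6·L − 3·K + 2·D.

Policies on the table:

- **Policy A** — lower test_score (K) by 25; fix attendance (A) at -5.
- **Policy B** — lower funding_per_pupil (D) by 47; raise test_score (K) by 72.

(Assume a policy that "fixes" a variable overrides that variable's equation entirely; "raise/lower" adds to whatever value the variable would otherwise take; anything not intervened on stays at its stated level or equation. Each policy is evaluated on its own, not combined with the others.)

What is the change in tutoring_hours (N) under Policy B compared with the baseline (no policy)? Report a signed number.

Baseline:
  C = 97
  L = 45
  K = 85 + 3·97 = 376
  A = 152 − 5·97 + 2·45 + 376 = 133
  D = -41 − 4·376 + 2·133 = -1279
  N = 277 + 133 + 3·(-1279) = -3427
Policy B (D − 47, K + 72):
  C = 97
  L = 45
  K = 85 + 3·97 (+72 from intervention) = 448
  A = 152 − 5·97 + 2·45 + 448 = 205
  D = -41 − 4·448 + 2·205 (−47 from intervention) = -1470
  N = 277 + 205 + 3·(-1470) = -3928
Change in N: -3928 − (-3427) = -501

-501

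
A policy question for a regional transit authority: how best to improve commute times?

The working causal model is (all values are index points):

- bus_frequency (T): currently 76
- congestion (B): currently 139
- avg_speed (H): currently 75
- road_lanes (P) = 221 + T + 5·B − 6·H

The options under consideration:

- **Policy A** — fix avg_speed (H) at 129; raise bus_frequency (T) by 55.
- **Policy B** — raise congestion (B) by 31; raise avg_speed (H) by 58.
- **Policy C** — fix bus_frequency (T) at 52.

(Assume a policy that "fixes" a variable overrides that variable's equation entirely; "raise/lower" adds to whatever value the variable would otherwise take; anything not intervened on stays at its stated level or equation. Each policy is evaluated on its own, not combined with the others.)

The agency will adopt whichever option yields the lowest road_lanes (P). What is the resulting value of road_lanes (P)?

Policy A (H := 129, T + 55):
  T = 76 + 55 = 131
  B = 139
  H = 129
  P = 221 + 131 + 5·139 − 6·129 = 273
Policy B (B + 31, H + 58):
  T = 76
  B = 139 + 31 = 170
  H = 75 + 58 = 133
  P = 221 + 76 + 5·170 − 6·133 = 349
Policy C (T := 52):
  T = 52
  B = 139
  H = 75
  P = 221 + 52 + 5·139 − 6·75 = 518
Comparing — Policy A: P=273, Policy B: P=349, Policy C: P=518. Lowest is 273 (Policy A).

273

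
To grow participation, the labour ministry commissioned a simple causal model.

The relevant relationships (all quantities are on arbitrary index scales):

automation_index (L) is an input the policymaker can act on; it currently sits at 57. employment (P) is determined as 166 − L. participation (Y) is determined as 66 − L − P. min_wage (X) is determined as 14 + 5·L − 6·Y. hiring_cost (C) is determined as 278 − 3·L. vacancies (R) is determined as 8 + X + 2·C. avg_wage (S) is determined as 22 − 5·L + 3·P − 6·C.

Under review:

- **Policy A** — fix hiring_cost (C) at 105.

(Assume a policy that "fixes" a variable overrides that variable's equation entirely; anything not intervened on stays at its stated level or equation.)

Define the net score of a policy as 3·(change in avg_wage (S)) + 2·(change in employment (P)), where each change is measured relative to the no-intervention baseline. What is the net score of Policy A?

36

Baseline:
  L = 57
  P = 166 − 57 = 109
  C = 278 − 3·57 = 107
  S = 22 − 5·57 + 3·109 − 6·107 = -578
Policy A (C := 105):
  L = 57
  P = 166 − 57 = 109
  C = 105
  S = 22 − 5·57 + 3·109 − 6·105 = -566
ΔS = -566 − (-578) = 12; ΔP = 109 − 109 = 0
Score = 3·12 + 2·0 = 36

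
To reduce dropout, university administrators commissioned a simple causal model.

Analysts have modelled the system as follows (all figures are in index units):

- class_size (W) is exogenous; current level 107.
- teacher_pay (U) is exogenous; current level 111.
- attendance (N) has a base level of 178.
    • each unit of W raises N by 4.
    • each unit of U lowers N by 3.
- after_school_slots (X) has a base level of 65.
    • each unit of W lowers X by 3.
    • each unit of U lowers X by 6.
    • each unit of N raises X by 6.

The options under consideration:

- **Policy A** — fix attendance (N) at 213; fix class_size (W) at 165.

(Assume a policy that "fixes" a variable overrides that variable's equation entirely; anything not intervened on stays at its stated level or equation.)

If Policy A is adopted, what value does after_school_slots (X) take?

Policy A (N := 213, W := 165):
  W = 165
  U = 111
  N = 213
  X = 65 − 3·165 − 6·111 + 6·213 = 182

182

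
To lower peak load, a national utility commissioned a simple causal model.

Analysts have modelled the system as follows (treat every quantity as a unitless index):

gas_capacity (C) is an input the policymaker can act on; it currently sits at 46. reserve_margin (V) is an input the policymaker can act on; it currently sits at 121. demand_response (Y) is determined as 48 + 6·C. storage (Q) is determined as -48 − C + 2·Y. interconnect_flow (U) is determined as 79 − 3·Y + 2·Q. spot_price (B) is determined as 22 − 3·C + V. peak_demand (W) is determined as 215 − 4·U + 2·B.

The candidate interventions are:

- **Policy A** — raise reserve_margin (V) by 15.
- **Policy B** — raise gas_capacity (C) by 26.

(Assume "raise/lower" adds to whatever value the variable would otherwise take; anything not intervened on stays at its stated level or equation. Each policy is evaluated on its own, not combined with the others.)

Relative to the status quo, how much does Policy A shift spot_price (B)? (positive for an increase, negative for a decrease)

Baseline:
  C = 46
  V = 121
  B = 22 − 3·46 + 121 = 5
Policy A (V + 15):
  C = 46
  V = 121 + 15 = 136
  B = 22 − 3·46 + 136 = 20
Change in B: 20 − 5 = 15

15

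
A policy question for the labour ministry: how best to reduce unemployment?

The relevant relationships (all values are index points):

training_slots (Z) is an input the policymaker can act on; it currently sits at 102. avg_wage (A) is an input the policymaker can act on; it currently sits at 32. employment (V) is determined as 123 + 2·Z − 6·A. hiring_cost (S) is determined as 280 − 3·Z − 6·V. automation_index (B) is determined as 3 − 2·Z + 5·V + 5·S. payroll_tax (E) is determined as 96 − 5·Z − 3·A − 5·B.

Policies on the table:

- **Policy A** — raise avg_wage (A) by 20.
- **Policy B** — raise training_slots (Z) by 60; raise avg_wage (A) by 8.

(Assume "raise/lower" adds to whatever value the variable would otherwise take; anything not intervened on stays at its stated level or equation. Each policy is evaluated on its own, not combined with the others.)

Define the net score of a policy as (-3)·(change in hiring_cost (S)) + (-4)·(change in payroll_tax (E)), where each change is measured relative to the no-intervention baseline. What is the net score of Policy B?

Baseline:
  Z = 102
  A = 32
  V = 123 + 2·102 − 6·32 = 135
  S = 280 − 3·102 − 6·135 = -836
  B = 3 − 2·102 + 5·135 + 5·(-836) = -3706
  E = 96 − 5·102 − 3·32 − 5·(-3706) = 18020
Policy B (Z + 60, A + 8):
  Z = 102 + 60 = 162
  A = 32 + 8 = 40
  V = 123 + 2·162 − 6·40 = 207
  S = 280 − 3·162 − 6·207 = -1448
  B = 3 − 2·162 + 5·207 + 5·(-1448) = -6526
  E = 96 − 5·162 − 3·40 − 5·(-6526) = 31796
ΔS = -1448 − (-836) = -612; ΔE = 31796 − 18020 = 13776
Score = (-3)·(-612) + (-4)·13776 = -53268

-53268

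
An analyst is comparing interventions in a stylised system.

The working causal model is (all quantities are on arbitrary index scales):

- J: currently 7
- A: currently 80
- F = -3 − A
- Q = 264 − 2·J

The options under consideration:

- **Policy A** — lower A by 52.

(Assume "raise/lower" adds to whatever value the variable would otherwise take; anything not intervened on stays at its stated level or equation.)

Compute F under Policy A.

Policy A (A − 52):
  A = 80 − 52 = 28
  F = -3 − 28 = -31

-31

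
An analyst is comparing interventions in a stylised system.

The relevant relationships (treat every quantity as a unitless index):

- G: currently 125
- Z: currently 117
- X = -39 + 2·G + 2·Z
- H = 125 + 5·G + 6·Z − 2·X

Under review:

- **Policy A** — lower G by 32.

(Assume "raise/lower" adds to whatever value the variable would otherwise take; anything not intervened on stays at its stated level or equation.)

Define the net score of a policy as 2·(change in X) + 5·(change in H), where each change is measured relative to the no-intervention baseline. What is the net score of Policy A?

Baseline:
  G = 125
  Z = 117
  X = -39 + 2·125 + 2·117 = 445
  H = 125 + 5·125 + 6·117 − 2·445 = 562
Policy A (G − 32):
  G = 125 − 32 = 93
  Z = 117
  X = -39 + 2·93 + 2·117 = 381
  H = 125 + 5·93 + 6·117 − 2·381 = 530
ΔX = 381 − 445 = -64; ΔH = 530 − 562 = -32
Score = 2·(-64) + 5·(-32) = -288

-288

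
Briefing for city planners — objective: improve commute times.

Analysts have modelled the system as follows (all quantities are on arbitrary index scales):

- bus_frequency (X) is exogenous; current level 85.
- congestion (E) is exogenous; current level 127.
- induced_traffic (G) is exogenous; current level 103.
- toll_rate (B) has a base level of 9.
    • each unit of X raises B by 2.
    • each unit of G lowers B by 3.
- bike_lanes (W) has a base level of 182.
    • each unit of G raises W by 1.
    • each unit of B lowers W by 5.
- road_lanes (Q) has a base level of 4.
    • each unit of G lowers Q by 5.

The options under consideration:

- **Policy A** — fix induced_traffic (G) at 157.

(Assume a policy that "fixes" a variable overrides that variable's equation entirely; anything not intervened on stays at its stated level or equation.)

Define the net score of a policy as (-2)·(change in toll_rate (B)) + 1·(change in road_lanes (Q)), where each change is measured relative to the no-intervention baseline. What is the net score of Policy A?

Baseline:
  X = 85
  G = 103
  B = 9 + 2·85 − 3·103 = -130
  Q = 4 − 5·103 = -511
Policy A (G := 157):
  X = 85
  G = 157
  B = 9 + 2·85 − 3·157 = -292
  Q = 4 − 5·157 = -781
ΔB = -292 − (-130) = -162; ΔQ = -781 − (-511) = -270
Score = (-2)·(-162) + 1·(-270) = 54

54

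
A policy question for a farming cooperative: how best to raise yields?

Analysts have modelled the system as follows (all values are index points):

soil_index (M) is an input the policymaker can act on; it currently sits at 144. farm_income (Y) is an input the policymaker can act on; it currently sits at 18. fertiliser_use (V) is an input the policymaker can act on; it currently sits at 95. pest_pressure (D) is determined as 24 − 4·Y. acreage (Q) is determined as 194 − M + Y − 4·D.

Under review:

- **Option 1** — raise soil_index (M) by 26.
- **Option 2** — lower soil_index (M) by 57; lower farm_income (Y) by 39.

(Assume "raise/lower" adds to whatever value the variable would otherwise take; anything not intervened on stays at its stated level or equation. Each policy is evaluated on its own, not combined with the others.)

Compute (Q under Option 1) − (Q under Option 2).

580

Option 1 (M + 26):
  M = 144 + 26 = 170
  Y = 18
  D = 24 − 4·18 = -48
  Q = 194 − 170 + 18 − 4·(-48) = 234
Option 2 (M − 57, Y − 39):
  M = 144 − 57 = 87
  Y = 18 − 39 = -21
  D = 24 − 4·(-21) = 108
  Q = 194 − 87 + (-21) − 4·108 = -346
Q: 234 − (-346) = 580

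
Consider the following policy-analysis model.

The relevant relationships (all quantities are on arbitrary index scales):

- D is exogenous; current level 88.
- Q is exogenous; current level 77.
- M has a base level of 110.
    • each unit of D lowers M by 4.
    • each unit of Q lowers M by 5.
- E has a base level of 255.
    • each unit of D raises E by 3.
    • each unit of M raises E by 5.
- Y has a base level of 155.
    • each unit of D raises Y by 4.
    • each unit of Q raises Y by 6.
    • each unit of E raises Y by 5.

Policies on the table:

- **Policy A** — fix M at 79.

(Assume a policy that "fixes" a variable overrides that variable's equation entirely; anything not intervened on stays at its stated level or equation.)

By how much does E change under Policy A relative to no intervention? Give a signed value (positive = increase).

Baseline:
  D = 88
  Q = 77
  M = 110 − 4·88 − 5·77 = -627
  E = 255 + 3·88 + 5·(-627) = -2616
Policy A (M := 79):
  D = 88
  Q = 77
  M = 79
  E = 255 + 3·88 + 5·79 = 914
Change in E: 914 − (-2616) = 3530

3530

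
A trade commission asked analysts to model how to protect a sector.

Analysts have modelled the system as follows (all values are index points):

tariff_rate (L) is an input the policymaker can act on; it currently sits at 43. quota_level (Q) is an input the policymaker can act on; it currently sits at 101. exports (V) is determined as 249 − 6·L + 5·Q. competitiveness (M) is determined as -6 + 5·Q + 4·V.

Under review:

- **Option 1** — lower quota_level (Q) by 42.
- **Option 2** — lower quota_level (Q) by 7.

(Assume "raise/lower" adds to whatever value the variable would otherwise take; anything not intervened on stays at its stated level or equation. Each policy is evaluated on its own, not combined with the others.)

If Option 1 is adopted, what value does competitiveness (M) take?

Option 1 (Q − 42):
  L = 43
  Q = 101 − 42 = 59
  V = 249 − 6·43 + 5·59 = 286
  M = -6 + 5·59 + 4·286 = 1433

1433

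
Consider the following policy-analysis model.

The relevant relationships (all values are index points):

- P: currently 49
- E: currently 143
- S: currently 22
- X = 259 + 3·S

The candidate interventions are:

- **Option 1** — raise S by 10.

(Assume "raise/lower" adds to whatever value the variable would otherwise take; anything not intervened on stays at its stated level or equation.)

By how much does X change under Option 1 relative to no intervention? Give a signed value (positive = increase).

30

Baseline:
  S = 22
  X = 259 + 3·22 = 325
Option 1 (S + 10):
  S = 22 + 10 = 32
  X = 259 + 3·32 = 355
Change in X: 355 − 325 = 30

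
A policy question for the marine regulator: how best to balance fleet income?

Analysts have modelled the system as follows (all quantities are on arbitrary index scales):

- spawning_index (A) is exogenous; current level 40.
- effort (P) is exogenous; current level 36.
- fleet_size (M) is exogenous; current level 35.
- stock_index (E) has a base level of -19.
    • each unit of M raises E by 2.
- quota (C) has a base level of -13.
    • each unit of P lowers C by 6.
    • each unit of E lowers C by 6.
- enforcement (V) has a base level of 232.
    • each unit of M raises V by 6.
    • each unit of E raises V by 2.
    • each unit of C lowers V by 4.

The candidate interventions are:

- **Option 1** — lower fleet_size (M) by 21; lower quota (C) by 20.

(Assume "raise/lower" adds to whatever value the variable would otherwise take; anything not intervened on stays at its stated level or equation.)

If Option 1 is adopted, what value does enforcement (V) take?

Option 1 (M − 21, C − 20):
  P = 36
  M = 35 − 21 = 14
  E = -19 + 2·14 = 9
  C = -13 − 6·36 − 6·9 (−20 from intervention) = -303
  V = 232 + 6·14 + 2·9 − 4·(-303) = 1546

1546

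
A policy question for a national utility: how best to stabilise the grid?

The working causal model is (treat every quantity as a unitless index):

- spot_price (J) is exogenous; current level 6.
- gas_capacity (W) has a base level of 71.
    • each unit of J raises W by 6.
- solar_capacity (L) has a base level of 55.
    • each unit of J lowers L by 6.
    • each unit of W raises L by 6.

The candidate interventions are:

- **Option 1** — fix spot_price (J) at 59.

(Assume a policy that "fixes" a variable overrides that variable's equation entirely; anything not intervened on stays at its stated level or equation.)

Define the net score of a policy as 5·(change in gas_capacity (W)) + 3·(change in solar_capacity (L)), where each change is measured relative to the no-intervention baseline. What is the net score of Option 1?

Baseline:
  J = 6
  W = 71 + 6·6 = 107
  L = 55 − 6·6 + 6·107 = 661
Option 1 (J := 59):
  J = 59
  W = 71 + 6·59 = 425
  L = 55 − 6·59 + 6·425 = 2251
ΔW = 425 − 107 = 318; ΔL = 2251 − 661 = 1590
Score = 5·318 + 3·1590 = 6360

6360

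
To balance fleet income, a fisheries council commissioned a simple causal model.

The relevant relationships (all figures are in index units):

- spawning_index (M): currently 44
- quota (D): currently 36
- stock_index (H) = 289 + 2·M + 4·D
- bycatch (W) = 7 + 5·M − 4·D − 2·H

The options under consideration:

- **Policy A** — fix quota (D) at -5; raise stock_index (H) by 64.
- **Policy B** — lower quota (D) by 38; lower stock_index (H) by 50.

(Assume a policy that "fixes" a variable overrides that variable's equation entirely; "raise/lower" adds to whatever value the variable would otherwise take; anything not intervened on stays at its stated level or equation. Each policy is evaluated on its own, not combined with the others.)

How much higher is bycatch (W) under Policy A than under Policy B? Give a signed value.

-192

Policy A (D := -5, H + 64):
  M = 44
  D = -5
  H = 289 + 2·44 + 4·(-5) (+64 from intervention) = 421
  W = 7 + 5·44 − 4·(-5) − 2·421 = -595
Policy B (D − 38, H − 50):
  M = 44
  D = 36 − 38 = -2
  H = 289 + 2·44 + 4·(-2) (−50 from intervention) = 319
  W = 7 + 5·44 − 4·(-2) − 2·319 = -403
W: -595 − (-403) = -192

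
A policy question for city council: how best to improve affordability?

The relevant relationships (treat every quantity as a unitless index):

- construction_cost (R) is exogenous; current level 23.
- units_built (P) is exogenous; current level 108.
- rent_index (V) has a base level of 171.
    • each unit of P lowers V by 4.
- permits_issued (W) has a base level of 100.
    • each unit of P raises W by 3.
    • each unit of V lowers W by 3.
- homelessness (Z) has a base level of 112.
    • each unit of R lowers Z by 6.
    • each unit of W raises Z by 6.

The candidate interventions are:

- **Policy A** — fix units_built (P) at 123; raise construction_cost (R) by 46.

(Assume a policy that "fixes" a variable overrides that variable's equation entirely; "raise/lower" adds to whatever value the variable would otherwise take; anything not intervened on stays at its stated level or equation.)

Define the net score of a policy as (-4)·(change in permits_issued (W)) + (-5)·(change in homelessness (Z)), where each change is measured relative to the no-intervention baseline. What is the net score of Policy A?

-6270

Baseline:
  R = 23
  P = 108
  V = 171 − 4·108 = -261
  W = 100 + 3·108 − 3·(-261) = 1207
  Z = 112 − 6·23 + 6·1207 = 7216
Policy A (P := 123, R + 46):
  R = 23 + 46 = 69
  P = 123
  V = 171 − 4·123 = -321
  W = 100 + 3·123 − 3·(-321) = 1432
  Z = 112 − 6·69 + 6·1432 = 8290
ΔW = 1432 − 1207 = 225; ΔZ = 8290 − 7216 = 1074
Score = (-4)·225 + (-5)·1074 = -6270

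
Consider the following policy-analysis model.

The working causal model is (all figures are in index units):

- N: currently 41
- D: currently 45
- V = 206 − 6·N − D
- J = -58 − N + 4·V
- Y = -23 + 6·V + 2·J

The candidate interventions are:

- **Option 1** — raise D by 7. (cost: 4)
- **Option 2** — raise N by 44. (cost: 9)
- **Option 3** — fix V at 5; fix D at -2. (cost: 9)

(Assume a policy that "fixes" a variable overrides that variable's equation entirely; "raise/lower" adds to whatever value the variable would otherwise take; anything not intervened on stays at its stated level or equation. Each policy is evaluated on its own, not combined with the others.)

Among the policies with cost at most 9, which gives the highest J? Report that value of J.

-79

Option 1 (D + 7):
  N = 41
  D = 45 + 7 = 52
  V = 206 − 6·41 − 52 = -92
  J = -58 − 41 + 4·(-92) = -467
Option 2 (N + 44):
  N = 41 + 44 = 85
  D = 45
  V = 206 − 6·85 − 45 = -349
  J = -58 − 85 + 4·(-349) = -1539
Option 3 (V := 5, D := -2):
  N = 41
  D = -2
  V = 5
  J = -58 − 41 + 4·5 = -79
Comparing — Option 1: J=-467, Option 2: J=-1539, Option 3: J=-79. Highest is -79 (Option 3).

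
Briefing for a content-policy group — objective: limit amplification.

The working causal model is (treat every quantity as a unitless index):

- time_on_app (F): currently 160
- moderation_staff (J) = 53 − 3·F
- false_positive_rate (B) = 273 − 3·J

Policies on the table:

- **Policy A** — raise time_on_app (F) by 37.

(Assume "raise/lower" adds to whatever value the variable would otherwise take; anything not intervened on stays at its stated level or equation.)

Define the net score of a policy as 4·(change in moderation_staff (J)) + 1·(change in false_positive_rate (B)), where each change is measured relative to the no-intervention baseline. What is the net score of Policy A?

-111

Baseline:
  F = 160
  J = 53 − 3·160 = -427
  B = 273 − 3·(-427) = 1554
Policy A (F + 37):
  F = 160 + 37 = 197
  J = 53 − 3·197 = -538
  B = 273 − 3·(-538) = 1887
ΔJ = -538 − (-427) = -111; ΔB = 1887 − 1554 = 333
Score = 4·(-111) + 1·333 = -111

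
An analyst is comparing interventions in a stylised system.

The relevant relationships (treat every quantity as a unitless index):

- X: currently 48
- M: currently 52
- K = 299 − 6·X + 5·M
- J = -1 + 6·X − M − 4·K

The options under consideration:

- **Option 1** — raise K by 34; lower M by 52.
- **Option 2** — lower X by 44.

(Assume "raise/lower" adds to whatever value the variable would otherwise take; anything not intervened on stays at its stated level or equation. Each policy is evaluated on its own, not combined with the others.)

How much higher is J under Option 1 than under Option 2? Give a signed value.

Option 1 (K + 34, M − 52):
  X = 48
  M = 52 − 52 = 0
  K = 299 − 6·48 + 5·0 (+34 from intervention) = 45
  J = -1 + 6·48 − 0 − 4·45 = 107
Option 2 (X − 44):
  X = 48 − 44 = 4
  M = 52
  K = 299 − 6·4 + 5·52 = 535
  J = -1 + 6·4 − 52 − 4·535 = -2169
J: 107 − (-2169) = 2276

2276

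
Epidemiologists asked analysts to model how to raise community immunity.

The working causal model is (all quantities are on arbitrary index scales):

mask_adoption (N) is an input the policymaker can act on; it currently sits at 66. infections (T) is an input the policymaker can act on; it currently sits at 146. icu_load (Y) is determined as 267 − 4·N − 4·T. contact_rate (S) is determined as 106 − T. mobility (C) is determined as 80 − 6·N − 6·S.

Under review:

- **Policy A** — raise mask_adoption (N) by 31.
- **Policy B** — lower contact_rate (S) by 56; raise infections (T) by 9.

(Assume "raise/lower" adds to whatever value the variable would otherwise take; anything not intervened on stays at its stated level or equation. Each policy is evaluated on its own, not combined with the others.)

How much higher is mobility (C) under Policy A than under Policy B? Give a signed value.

Policy A (N + 31):
  N = 66 + 31 = 97
  T = 146
  S = 106 − 146 = -40
  C = 80 − 6·97 − 6·(-40) = -262
Policy B (S − 56, T + 9):
  N = 66
  T = 146 + 9 = 155
  S = 106 − 155 (−56 from intervention) = -105
  C = 80 − 6·66 − 6·(-105) = 314
C: -262 − 314 = -576

-576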